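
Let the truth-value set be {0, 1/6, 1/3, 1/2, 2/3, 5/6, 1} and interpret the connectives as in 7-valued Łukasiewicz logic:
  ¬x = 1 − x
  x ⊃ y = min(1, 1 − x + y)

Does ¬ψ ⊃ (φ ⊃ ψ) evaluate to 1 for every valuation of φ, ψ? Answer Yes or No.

Counterexample: take φ = 1/6, ψ = 0.
¬ψ = ¬0 = 1
φ ⊃ ψ = 1/6 ⊃ 0 = 5/6
¬ψ ⊃ (φ ⊃ ψ) = 1 ⊃ 5/6 = 5/6
This gives 5/6 ≠ 1.

No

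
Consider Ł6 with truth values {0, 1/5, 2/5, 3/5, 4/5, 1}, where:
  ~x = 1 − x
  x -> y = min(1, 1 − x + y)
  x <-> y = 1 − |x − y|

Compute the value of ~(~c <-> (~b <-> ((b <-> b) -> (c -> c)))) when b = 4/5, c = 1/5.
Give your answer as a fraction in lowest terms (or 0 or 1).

3/5

~c = ~1/5 = 4/5
~b = ~4/5 = 1/5
b <-> b = 4/5 <-> 4/5 = 1
c -> c = 1/5 -> 1/5 = 1
(b <-> b) -> (c -> c) = 1 -> 1 = 1
~b <-> ((b <-> b) -> (c -> c)) = 1/5 <-> 1 = 1/5
~c <-> (~b <-> ((b <-> b) -> (c -> c))) = 4/5 <-> 1/5 = 2/5
~(~c <-> (~b <-> ((b <-> b) -> (c -> c)))) = ~2/5 = 3/5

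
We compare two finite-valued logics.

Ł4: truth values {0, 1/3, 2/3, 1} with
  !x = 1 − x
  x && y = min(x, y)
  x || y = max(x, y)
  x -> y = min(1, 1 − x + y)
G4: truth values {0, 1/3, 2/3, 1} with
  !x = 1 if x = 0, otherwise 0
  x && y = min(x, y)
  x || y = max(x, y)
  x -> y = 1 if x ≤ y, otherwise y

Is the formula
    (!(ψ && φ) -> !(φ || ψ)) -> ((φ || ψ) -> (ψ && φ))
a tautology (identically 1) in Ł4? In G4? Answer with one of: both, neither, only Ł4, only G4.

only Ł4

In Ł4: every assignment gives 1 — tautology.
In G4: at φ = 1/3, ψ = 2/3 the value is 1/3 — not a tautology.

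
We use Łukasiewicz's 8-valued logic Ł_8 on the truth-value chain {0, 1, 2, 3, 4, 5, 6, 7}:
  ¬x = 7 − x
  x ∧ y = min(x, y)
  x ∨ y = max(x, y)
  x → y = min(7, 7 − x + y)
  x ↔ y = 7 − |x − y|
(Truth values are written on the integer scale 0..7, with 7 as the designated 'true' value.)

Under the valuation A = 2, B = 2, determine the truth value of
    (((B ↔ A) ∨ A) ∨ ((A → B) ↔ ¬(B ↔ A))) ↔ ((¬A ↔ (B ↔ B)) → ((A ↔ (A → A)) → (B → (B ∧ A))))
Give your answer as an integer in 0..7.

B ↔ A = 2 ↔ 2 = 7
(B ↔ A) ∨ A = 7 ∨ 2 = 7
A → B = 2 → 2 = 7
B ↔ A = 2 ↔ 2 = 7
¬(B ↔ A) = ¬7 = 0
(A → B) ↔ ¬(B ↔ A) = 7 ↔ 0 = 0
((B ↔ A) ∨ A) ∨ ((A → B) ↔ ¬(B ↔ A)) = 7 ∨ 0 = 7
¬A = ¬2 = 5
B ↔ B = 2 ↔ 2 = 7
¬A ↔ (B ↔ B) = 5 ↔ 7 = 5
A → A = 2 → 2 = 7
A ↔ (A → A) = 2 ↔ 7 = 2
B ∧ A = 2 ∧ 2 = 2
B → (B ∧ A) = 2 → 2 = 7
(A ↔ (A → A)) → (B → (B ∧ A)) = 2 → 7 = 7
(¬A ↔ (B ↔ B)) → ((A ↔ (A → A)) → (B → (B ∧ A))) = 5 → 7 = 7
(((B ↔ A) ∨ A) ∨ ((A → B) ↔ ¬(B ↔ A))) ↔ ((¬A ↔ (B ↔ B)) → ((A ↔ (A → A)) → (B → (B ∧ A)))) = 7 ↔ 7 = 7

7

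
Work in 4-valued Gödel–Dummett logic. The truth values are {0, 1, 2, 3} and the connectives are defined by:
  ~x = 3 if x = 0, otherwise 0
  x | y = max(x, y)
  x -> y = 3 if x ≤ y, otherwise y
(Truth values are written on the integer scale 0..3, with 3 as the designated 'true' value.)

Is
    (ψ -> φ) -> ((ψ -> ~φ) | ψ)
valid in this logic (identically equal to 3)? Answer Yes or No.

No

Counterexample: take φ = 1, ψ = 1.
ψ -> φ = 1 -> 1 = 3
~φ = ~1 = 0
ψ -> ~φ = 1 -> 0 = 0
(ψ -> ~φ) | ψ = 0 | 1 = 1
(ψ -> φ) -> ((ψ -> ~φ) | ψ) = 3 -> 1 = 1
This gives 1 ≠ 3.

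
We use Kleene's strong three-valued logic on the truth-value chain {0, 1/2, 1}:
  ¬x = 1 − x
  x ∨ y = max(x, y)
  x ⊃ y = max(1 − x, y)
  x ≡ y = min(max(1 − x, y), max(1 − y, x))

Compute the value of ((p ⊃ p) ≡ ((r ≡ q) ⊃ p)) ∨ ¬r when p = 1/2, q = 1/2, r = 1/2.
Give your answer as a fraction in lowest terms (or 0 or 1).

p ⊃ p = 1/2 ⊃ 1/2 = 1/2
r ≡ q = 1/2 ≡ 1/2 = 1/2
(r ≡ q) ⊃ p = 1/2 ⊃ 1/2 = 1/2
(p ⊃ p) ≡ ((r ≡ q) ⊃ p) = 1/2 ≡ 1/2 = 1/2
¬r = ¬1/2 = 1/2
((p ⊃ p) ≡ ((r ≡ q) ⊃ p)) ∨ ¬r = 1/2 ∨ 1/2 = 1/2

1/2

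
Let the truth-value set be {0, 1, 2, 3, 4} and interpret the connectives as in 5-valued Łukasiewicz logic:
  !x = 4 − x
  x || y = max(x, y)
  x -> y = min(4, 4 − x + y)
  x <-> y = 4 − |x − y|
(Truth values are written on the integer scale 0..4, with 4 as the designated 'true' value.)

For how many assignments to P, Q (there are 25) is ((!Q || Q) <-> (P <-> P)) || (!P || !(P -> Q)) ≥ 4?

13

value 4: 13 assignments (counts)
value 3: 9 assignments
value 2: 3 assignments
So 13 of the 25 assignments meet the threshold.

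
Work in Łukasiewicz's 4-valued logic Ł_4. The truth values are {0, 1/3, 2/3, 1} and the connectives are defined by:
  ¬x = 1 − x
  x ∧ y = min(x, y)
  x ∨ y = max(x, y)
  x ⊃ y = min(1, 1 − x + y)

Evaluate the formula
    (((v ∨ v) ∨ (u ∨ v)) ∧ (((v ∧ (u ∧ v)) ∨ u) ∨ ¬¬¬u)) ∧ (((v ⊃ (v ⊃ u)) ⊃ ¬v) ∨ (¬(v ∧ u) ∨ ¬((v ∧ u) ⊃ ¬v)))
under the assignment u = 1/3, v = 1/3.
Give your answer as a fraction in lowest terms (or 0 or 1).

v ∨ v = 1/3 ∨ 1/3 = 1/3
u ∨ v = 1/3 ∨ 1/3 = 1/3
(v ∨ v) ∨ (u ∨ v) = 1/3 ∨ 1/3 = 1/3
u ∧ v = 1/3 ∧ 1/3 = 1/3
v ∧ (u ∧ v) = 1/3 ∧ 1/3 = 1/3
(v ∧ (u ∧ v)) ∨ u = 1/3 ∨ 1/3 = 1/3
¬u = ¬1/3 = 2/3
¬¬u = ¬2/3 = 1/3
¬¬¬u = ¬1/3 = 2/3
((v ∧ (u ∧ v)) ∨ u) ∨ ¬¬¬u = 1/3 ∨ 2/3 = 2/3
((v ∨ v) ∨ (u ∨ v)) ∧ (((v ∧ (u ∧ v)) ∨ u) ∨ ¬¬¬u) = 1/3 ∧ 2/3 = 1/3
v ⊃ u = 1/3 ⊃ 1/3 = 1
v ⊃ (v ⊃ u) = 1/3 ⊃ 1 = 1
¬v = ¬1/3 = 2/3
(v ⊃ (v ⊃ u)) ⊃ ¬v = 1 ⊃ 2/3 = 2/3
v ∧ u = 1/3 ∧ 1/3 = 1/3
¬(v ∧ u) = ¬1/3 = 2/3
v ∧ u = 1/3 ∧ 1/3 = 1/3
¬v = ¬1/3 = 2/3
(v ∧ u) ⊃ ¬v = 1/3 ⊃ 2/3 = 1
¬((v ∧ u) ⊃ ¬v) = ¬1 = 0
¬(v ∧ u) ∨ ¬((v ∧ u) ⊃ ¬v) = 2/3 ∨ 0 = 2/3
((v ⊃ (v ⊃ u)) ⊃ ¬v) ∨ (¬(v ∧ u) ∨ ¬((v ∧ u) ⊃ ¬v)) = 2/3 ∨ 2/3 = 2/3
(((v ∨ v) ∨ (u ∨ v)) ∧ (((v ∧ (u ∧ v)) ∨ u) ∨ ¬¬¬u)) ∧ (((v ⊃ (v ⊃ u)) ⊃ ¬v) ∨ (¬(v ∧ u) ∨ ¬((v ∧ u) ⊃ ¬v))) = 1/3 ∧ 2/3 = 1/3

1/3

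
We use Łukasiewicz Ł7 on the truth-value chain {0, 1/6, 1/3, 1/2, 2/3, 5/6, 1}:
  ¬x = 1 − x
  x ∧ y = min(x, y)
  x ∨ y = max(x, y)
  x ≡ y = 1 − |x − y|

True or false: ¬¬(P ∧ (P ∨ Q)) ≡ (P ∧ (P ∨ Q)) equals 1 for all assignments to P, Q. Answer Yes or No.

Yes

At P = 1/3, Q = 2/3, for instance:
P ∨ Q = 1/3 ∨ 2/3 = 2/3
P ∧ (P ∨ Q) = 1/3 ∧ 2/3 = 1/3
¬(P ∧ (P ∨ Q)) = ¬1/3 = 2/3
¬¬(P ∧ (P ∨ Q)) = ¬2/3 = 1/3
¬¬(P ∧ (P ∨ Q)) ≡ (P ∧ (P ∨ Q)) = 1/3 ≡ 1/3 = 1
and checking the remaining 48 assignments likewise gives ≥ 1 in every case.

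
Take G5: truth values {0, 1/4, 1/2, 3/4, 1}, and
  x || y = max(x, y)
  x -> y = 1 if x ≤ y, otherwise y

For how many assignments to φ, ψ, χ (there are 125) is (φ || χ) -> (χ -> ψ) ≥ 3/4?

80

value 1: 75 assignments (counts)
value 3/4: 5 assignments (counts)
value 1/2: 10 assignments
value 1/4: 15 assignments
value 0: 20 assignments
So 80 of the 125 assignments meet the threshold.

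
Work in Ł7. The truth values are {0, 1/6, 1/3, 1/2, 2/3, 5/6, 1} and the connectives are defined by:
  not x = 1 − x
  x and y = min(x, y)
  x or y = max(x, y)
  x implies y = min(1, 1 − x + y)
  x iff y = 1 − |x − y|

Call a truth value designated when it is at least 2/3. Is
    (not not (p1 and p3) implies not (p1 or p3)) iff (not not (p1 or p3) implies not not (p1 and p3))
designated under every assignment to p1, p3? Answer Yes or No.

Counterexample: take p1 = 0, p3 = 1/2.
p1 and p3 = 0 and 1/2 = 0
not (p1 and p3) = not 0 = 1
not not (p1 and p3) = not 1 = 0
p1 or p3 = 0 or 1/2 = 1/2
not (p1 or p3) = not 1/2 = 1/2
not not (p1 and p3) implies not (p1 or p3) = 0 implies 1/2 = 1
p1 or p3 = 0 or 1/2 = 1/2
not (p1 or p3) = not 1/2 = 1/2
not not (p1 or p3) = not 1/2 = 1/2
p1 and p3 = 0 and 1/2 = 0
not (p1 and p3) = not 0 = 1
not not (p1 and p3) = not 1 = 0
not not (p1 or p3) implies not not (p1 and p3) = 1/2 implies 0 = 1/2
(not not (p1 and p3) implies not (p1 or p3)) iff (not not (p1 or p3) implies not not (p1 and p3)) = 1 iff 1/2 = 1/2
This gives 1/2, which is below 2/3.

No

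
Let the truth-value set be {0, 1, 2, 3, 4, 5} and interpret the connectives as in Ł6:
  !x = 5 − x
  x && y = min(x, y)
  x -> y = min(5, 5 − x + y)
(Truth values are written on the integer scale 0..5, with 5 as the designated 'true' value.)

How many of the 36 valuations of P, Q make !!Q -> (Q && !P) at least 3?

30

value 5: 21 assignments (counts)
value 4: 5 assignments (counts)
value 3: 4 assignments (counts)
value 2: 3 assignments
value 1: 2 assignments
value 0: 1 assignment
So 30 of the 36 assignments meet the threshold.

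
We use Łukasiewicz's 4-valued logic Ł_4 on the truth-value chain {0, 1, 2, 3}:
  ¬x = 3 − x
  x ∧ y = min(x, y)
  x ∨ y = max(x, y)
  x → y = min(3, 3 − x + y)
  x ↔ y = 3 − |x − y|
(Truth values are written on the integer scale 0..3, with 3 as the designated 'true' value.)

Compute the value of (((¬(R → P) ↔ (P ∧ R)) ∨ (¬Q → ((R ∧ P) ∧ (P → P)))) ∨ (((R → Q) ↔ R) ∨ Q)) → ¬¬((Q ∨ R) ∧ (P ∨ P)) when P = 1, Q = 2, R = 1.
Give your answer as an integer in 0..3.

1

R → P = 1 → 1 = 3
¬(R → P) = ¬3 = 0
P ∧ R = 1 ∧ 1 = 1
¬(R → P) ↔ (P ∧ R) = 0 ↔ 1 = 2
¬Q = ¬2 = 1
R ∧ P = 1 ∧ 1 = 1
P → P = 1 → 1 = 3
(R ∧ P) ∧ (P → P) = 1 ∧ 3 = 1
¬Q → ((R ∧ P) ∧ (P → P)) = 1 → 1 = 3
(¬(R → P) ↔ (P ∧ R)) ∨ (¬Q → ((R ∧ P) ∧ (P → P))) = 2 ∨ 3 = 3
R → Q = 1 → 2 = 3
(R → Q) ↔ R = 3 ↔ 1 = 1
((R → Q) ↔ R) ∨ Q = 1 ∨ 2 = 2
((¬(R → P) ↔ (P ∧ R)) ∨ (¬Q → ((R ∧ P) ∧ (P → P)))) ∨ (((R → Q) ↔ R) ∨ Q) = 3 ∨ 2 = 3
Q ∨ R = 2 ∨ 1 = 2
P ∨ P = 1 ∨ 1 = 1
(Q ∨ R) ∧ (P ∨ P) = 2 ∧ 1 = 1
¬((Q ∨ R) ∧ (P ∨ P)) = ¬1 = 2
¬¬((Q ∨ R) ∧ (P ∨ P)) = ¬2 = 1
(((¬(R → P) ↔ (P ∧ R)) ∨ (¬Q → ((R ∧ P) ∧ (P → P)))) ∨ (((R → Q) ↔ R) ∨ Q)) → ¬¬((Q ∨ R) ∧ (P ∨ P)) = 3 → 1 = 1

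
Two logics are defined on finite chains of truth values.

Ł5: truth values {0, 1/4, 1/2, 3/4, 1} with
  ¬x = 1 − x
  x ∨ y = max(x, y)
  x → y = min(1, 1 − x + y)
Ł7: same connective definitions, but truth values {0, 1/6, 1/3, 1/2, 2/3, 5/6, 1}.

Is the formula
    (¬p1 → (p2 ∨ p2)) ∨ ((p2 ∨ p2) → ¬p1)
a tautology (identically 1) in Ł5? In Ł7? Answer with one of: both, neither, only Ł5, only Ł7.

In Ł5: every assignment gives 1 — tautology.
In Ł7: every assignment gives 1 — tautology.

both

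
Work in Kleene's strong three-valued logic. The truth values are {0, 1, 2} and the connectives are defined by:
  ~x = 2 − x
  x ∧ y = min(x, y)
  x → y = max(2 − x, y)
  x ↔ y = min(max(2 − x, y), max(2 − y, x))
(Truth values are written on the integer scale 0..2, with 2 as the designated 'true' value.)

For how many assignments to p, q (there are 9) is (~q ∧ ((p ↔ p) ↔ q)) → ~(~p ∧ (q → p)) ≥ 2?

6

p = 0, q = 0 ↦ 2  ≥
p = 0, q = 1 ↦ 1  <
p = 0, q = 2 ↦ 2  ≥
p = 1, q = 0 ↦ 1  <
p = 1, q = 1 ↦ 1  <
p = 1, q = 2 ↦ 2  ≥
p = 2, q = 0 ↦ 2  ≥
p = 2, q = 1 ↦ 2  ≥
p = 2, q = 2 ↦ 2  ≥
So 6 of the 9 assignments meet the threshold.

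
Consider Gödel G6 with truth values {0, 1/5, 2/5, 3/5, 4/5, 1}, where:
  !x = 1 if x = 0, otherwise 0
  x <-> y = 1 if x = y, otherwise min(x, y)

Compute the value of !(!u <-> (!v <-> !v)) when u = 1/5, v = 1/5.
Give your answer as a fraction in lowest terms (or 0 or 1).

1

!u = !1/5 = 0
!v = !1/5 = 0
!v = !1/5 = 0
!v <-> !v = 0 <-> 0 = 1
!u <-> (!v <-> !v) = 0 <-> 1 = 0
!(!u <-> (!v <-> !v)) = !0 = 1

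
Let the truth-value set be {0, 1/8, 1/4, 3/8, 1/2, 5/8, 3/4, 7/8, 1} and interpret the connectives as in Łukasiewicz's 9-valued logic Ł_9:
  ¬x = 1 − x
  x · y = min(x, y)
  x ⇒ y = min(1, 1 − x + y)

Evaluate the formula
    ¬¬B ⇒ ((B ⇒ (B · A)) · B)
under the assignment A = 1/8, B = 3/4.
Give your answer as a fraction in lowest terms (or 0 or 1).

¬B = ¬3/4 = 1/4
¬¬B = ¬1/4 = 3/4
B · A = 3/4 · 1/8 = 1/8
B ⇒ (B · A) = 3/4 ⇒ 1/8 = 3/8
(B ⇒ (B · A)) · B = 3/8 · 3/4 = 3/8
¬¬B ⇒ ((B ⇒ (B · A)) · B) = 3/4 ⇒ 3/8 = 5/8

5/8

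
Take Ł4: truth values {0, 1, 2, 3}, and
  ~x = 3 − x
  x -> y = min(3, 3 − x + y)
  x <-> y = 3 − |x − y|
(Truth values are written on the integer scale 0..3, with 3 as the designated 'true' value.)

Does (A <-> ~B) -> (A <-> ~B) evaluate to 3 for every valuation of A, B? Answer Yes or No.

Yes

A = 0, B = 0 ↦ 3
A = 0, B = 1 ↦ 3
A = 0, B = 2 ↦ 3
A = 0, B = 3 ↦ 3
A = 1, B = 0 ↦ 3
A = 1, B = 1 ↦ 3
A = 1, B = 2 ↦ 3
A = 1, B = 3 ↦ 3
A = 2, B = 0 ↦ 3
A = 2, B = 1 ↦ 3
A = 2, B = 2 ↦ 3
A = 2, B = 3 ↦ 3
A = 3, B = 0 ↦ 3
A = 3, B = 1 ↦ 3
A = 3, B = 2 ↦ 3
A = 3, B = 3 ↦ 3
Every assignment gives a value ≥ 3.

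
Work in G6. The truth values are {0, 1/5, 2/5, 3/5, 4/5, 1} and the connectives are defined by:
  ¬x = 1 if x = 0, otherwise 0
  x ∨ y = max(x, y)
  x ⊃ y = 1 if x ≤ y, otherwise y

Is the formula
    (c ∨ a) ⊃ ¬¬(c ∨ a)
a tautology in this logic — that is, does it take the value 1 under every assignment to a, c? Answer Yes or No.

At a = 1/5, c = 0, for instance:
c ∨ a = 0 ∨ 1/5 = 1/5
¬(c ∨ a) = ¬1/5 = 0
¬¬(c ∨ a) = ¬0 = 1
(c ∨ a) ⊃ ¬¬(c ∨ a) = 1/5 ⊃ 1 = 1
and checking the remaining 35 assignments likewise gives ≥ 1 in every case.

Yes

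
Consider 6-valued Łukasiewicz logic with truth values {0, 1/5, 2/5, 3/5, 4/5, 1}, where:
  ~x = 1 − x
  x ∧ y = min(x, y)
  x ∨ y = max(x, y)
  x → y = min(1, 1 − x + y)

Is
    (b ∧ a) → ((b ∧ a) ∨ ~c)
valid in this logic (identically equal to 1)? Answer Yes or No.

Yes

At a = 1, b = 2/5, c = 0, for instance:
b ∧ a = 2/5 ∧ 1 = 2/5
~c = ~0 = 1
(b ∧ a) ∨ ~c = 2/5 ∨ 1 = 1
(b ∧ a) → ((b ∧ a) ∨ ~c) = 2/5 → 1 = 1
and checking the remaining 215 assignments likewise gives ≥ 1 in every case.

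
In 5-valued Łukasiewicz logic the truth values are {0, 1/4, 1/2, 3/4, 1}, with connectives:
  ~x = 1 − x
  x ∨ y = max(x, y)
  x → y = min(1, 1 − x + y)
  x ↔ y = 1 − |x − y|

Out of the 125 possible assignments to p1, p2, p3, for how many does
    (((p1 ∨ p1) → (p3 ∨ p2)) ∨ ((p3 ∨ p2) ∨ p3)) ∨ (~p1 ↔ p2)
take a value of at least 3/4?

121

value 1: 102 assignments (counts)
value 3/4: 19 assignments (counts)
value 1/2: 4 assignments
So 121 of the 125 assignments meet the threshold.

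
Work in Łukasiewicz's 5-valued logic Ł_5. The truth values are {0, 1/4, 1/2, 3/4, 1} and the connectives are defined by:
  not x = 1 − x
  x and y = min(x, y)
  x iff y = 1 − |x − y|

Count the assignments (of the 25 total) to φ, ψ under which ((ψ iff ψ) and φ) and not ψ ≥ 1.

value 1: 1 assignment (counts)
value 3/4: 3 assignments
value 1/2: 5 assignments
value 1/4: 7 assignments
value 0: 9 assignments
So 1 of the 25 assignments meets the threshold.

1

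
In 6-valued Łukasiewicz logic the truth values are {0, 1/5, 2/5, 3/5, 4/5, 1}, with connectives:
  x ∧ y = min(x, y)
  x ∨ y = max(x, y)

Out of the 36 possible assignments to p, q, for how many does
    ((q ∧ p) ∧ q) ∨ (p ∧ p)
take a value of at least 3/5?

18

value 1: 6 assignments (counts)
value 4/5: 6 assignments (counts)
value 3/5: 6 assignments (counts)
value 2/5: 6 assignments
value 1/5: 6 assignments
value 0: 6 assignments
So 18 of the 36 assignments meet the threshold.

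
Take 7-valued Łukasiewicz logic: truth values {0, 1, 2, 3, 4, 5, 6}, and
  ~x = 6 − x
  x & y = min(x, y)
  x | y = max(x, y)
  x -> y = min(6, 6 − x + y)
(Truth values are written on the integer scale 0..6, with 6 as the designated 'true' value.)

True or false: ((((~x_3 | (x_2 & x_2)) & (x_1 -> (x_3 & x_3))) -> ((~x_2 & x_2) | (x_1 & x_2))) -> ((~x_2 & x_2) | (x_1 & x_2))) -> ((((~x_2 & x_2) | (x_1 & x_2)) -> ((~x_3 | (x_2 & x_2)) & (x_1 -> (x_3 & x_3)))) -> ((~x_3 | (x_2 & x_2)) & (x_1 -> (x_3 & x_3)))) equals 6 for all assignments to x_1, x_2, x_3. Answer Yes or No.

Yes

At x_1 = 4, x_2 = 3, x_3 = 6, for instance:
~x_3 = ~6 = 0
x_2 & x_2 = 3 & 3 = 3
~x_3 | (x_2 & x_2) = 0 | 3 = 3
x_3 & x_3 = 6 & 6 = 6
x_1 -> (x_3 & x_3) = 4 -> 6 = 6
(~x_3 | (x_2 & x_2)) & (x_1 -> (x_3 & x_3)) = 3 & 6 = 3
~x_2 = ~3 = 3
~x_2 & x_2 = 3 & 3 = 3
x_1 & x_2 = 4 & 3 = 3
(~x_2 & x_2) | (x_1 & x_2) = 3 | 3 = 3
((~x_3 | (x_2 & x_2)) & (x_1 -> (x_3 & x_3))) -> ((~x_2 & x_2) | (x_1 & x_2)) = 3 -> 3 = 6
(((~x_3 | (x_2 & x_2)) & (x_1 -> (x_3 & x_3))) -> ((~x_2 & x_2) | (x_1 & x_2))) -> ((~x_2 & x_2) | (x_1 & x_2)) = 6 -> 3 = 3
((~x_2 & x_2) | (x_1 & x_2)) -> ((~x_3 | (x_2 & x_2)) & (x_1 -> (x_3 & x_3))) = 3 -> 3 = 6
(((~x_2 & x_2) | (x_1 & x_2)) -> ((~x_3 | (x_2 & x_2)) & (x_1 -> (x_3 & x_3)))) -> ((~x_3 | (x_2 & x_2)) & (x_1 -> (x_3 & x_3))) = 6 -> 3 = 3
((((~x_3 | (x_2 & x_2)) & (x_1 -> (x_3 & x_3))) -> ((~x_2 & x_2) | (x_1 & x_2))) -> ((~x_2 & x_2) | (x_1 & x_2))) -> ((((~x_2 & x_2) | (x_1 & x_2)) -> ((~x_3 | (x_2 & x_2)) & (x_1 -> (x_3 & x_3)))) -> ((~x_3 | (x_2 & x_2)) & (x_1 -> (x_3 & x_3)))) = 3 -> 3 = 6
and checking the remaining 342 assignments likewise gives ≥ 6 in every case.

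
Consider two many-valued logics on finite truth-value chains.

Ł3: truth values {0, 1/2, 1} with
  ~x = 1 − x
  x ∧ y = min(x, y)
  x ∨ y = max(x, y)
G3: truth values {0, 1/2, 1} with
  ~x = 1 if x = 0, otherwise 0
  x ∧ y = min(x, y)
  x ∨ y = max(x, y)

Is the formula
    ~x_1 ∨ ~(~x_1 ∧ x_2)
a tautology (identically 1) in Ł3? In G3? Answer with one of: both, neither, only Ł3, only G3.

In Ł3: at x_1 = 1/2, x_2 = 1/2 the value is 1/2 — not a tautology.
In G3: every assignment gives 1 — tautology.

only G3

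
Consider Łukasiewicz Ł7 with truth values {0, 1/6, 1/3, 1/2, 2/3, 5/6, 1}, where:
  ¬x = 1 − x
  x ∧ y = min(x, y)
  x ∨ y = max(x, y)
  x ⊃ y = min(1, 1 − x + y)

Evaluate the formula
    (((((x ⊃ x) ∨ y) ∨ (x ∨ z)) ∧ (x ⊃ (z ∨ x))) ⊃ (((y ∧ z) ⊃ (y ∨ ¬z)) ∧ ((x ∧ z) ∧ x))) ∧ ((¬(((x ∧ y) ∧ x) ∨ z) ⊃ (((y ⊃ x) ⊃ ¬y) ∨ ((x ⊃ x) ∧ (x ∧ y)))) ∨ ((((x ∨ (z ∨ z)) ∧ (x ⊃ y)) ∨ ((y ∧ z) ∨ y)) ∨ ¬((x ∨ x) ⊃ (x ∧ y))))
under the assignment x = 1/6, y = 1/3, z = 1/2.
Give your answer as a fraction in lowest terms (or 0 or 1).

x ⊃ x = 1/6 ⊃ 1/6 = 1
(x ⊃ x) ∨ y = 1 ∨ 1/3 = 1
x ∨ z = 1/6 ∨ 1/2 = 1/2
((x ⊃ x) ∨ y) ∨ (x ∨ z) = 1 ∨ 1/2 = 1
z ∨ x = 1/2 ∨ 1/6 = 1/2
x ⊃ (z ∨ x) = 1/6 ⊃ 1/2 = 1
(((x ⊃ x) ∨ y) ∨ (x ∨ z)) ∧ (x ⊃ (z ∨ x)) = 1 ∧ 1 = 1
y ∧ z = 1/3 ∧ 1/2 = 1/3
¬z = ¬1/2 = 1/2
y ∨ ¬z = 1/3 ∨ 1/2 = 1/2
(y ∧ z) ⊃ (y ∨ ¬z) = 1/3 ⊃ 1/2 = 1
x ∧ z = 1/6 ∧ 1/2 = 1/6
(x ∧ z) ∧ x = 1/6 ∧ 1/6 = 1/6
((y ∧ z) ⊃ (y ∨ ¬z)) ∧ ((x ∧ z) ∧ x) = 1 ∧ 1/6 = 1/6
((((x ⊃ x) ∨ y) ∨ (x ∨ z)) ∧ (x ⊃ (z ∨ x))) ⊃ (((y ∧ z) ⊃ (y ∨ ¬z)) ∧ ((x ∧ z) ∧ x)) = 1 ⊃ 1/6 = 1/6
x ∧ y = 1/6 ∧ 1/3 = 1/6
(x ∧ y) ∧ x = 1/6 ∧ 1/6 = 1/6
((x ∧ y) ∧ x) ∨ z = 1/6 ∨ 1/2 = 1/2
¬(((x ∧ y) ∧ x) ∨ z) = ¬1/2 = 1/2
y ⊃ x = 1/3 ⊃ 1/6 = 5/6
¬y = ¬1/3 = 2/3
(y ⊃ x) ⊃ ¬y = 5/6 ⊃ 2/3 = 5/6
x ⊃ x = 1/6 ⊃ 1/6 = 1
x ∧ y = 1/6 ∧ 1/3 = 1/6
(x ⊃ x) ∧ (x ∧ y) = 1 ∧ 1/6 = 1/6
((y ⊃ x) ⊃ ¬y) ∨ ((x ⊃ x) ∧ (x ∧ y)) = 5/6 ∨ 1/6 = 5/6
¬(((x ∧ y) ∧ x) ∨ z) ⊃ (((y ⊃ x) ⊃ ¬y) ∨ ((x ⊃ x) ∧ (x ∧ y))) = 1/2 ⊃ 5/6 = 1
z ∨ z = 1/2 ∨ 1/2 = 1/2
x ∨ (z ∨ z) = 1/6 ∨ 1/2 = 1/2
x ⊃ y = 1/6 ⊃ 1/3 = 1
(x ∨ (z ∨ z)) ∧ (x ⊃ y) = 1/2 ∧ 1 = 1/2
y ∧ z = 1/3 ∧ 1/2 = 1/3
(y ∧ z) ∨ y = 1/3 ∨ 1/3 = 1/3
((x ∨ (z ∨ z)) ∧ (x ⊃ y)) ∨ ((y ∧ z) ∨ y) = 1/2 ∨ 1/3 = 1/2
x ∨ x = 1/6 ∨ 1/6 = 1/6
x ∧ y = 1/6 ∧ 1/3 = 1/6
(x ∨ x) ⊃ (x ∧ y) = 1/6 ⊃ 1/6 = 1
¬((x ∨ x) ⊃ (x ∧ y)) = ¬1 = 0
(((x ∨ (z ∨ z)) ∧ (x ⊃ y)) ∨ ((y ∧ z) ∨ y)) ∨ ¬((x ∨ x) ⊃ (x ∧ y)) = 1/2 ∨ 0 = 1/2
(¬(((x ∧ y) ∧ x) ∨ z) ⊃ (((y ⊃ x) ⊃ ¬y) ∨ ((x ⊃ x) ∧ (x ∧ y)))) ∨ ((((x ∨ (z ∨ z)) ∧ (x ⊃ y)) ∨ ((y ∧ z) ∨ y)) ∨ ¬((x ∨ x) ⊃ (x ∧ y))) = 1 ∨ 1/2 = 1
(((((x ⊃ x) ∨ y) ∨ (x ∨ z)) ∧ (x ⊃ (z ∨ x))) ⊃ (((y ∧ z) ⊃ (y ∨ ¬z)) ∧ ((x ∧ z) ∧ x))) ∧ ((¬(((x ∧ y) ∧ x) ∨ z) ⊃ (((y ⊃ x) ⊃ ¬y) ∨ ((x ⊃ x) ∧ (x ∧ y)))) ∨ ((((x ∨ (z ∨ z)) ∧ (x ⊃ y)) ∨ ((y ∧ z) ∨ y)) ∨ ¬((x ∨ x) ⊃ (x ∧ y)))) = 1/6 ∧ 1 = 1/6

1/6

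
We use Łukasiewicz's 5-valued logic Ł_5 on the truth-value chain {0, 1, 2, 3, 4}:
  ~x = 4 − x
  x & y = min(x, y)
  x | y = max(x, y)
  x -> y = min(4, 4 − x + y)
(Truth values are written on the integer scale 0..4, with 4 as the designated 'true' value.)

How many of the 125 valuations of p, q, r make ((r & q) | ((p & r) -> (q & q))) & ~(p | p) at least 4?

value 4: 25 assignments (counts)
value 3: 25 assignments
value 2: 25 assignments
value 1: 25 assignments
value 0: 25 assignments
So 25 of the 125 assignments meet the threshold.

25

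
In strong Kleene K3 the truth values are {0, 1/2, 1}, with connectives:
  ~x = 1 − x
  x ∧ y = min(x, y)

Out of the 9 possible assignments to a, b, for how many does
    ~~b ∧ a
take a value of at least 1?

1

a = 0, b = 0 ↦ 0  <
a = 0, b = 1/2 ↦ 0  <
a = 0, b = 1 ↦ 0  <
a = 1/2, b = 0 ↦ 0  <
a = 1/2, b = 1/2 ↦ 1/2  <
a = 1/2, b = 1 ↦ 1/2  <
a = 1, b = 0 ↦ 0  <
a = 1, b = 1/2 ↦ 1/2  <
a = 1, b = 1 ↦ 1  ≥
So 1 of the 9 assignments meets the threshold.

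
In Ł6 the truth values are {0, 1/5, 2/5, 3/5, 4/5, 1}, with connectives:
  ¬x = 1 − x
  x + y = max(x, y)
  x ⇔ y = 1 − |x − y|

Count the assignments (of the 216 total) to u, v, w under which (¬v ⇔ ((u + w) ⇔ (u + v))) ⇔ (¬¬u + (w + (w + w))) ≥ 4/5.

value 1: 21 assignments (counts)
value 4/5: 90 assignments (counts)
value 3/5: 24 assignments
value 2/5: 54 assignments
value 1/5: 9 assignments
value 0: 18 assignments
So 111 of the 216 assignments meet the threshold.

111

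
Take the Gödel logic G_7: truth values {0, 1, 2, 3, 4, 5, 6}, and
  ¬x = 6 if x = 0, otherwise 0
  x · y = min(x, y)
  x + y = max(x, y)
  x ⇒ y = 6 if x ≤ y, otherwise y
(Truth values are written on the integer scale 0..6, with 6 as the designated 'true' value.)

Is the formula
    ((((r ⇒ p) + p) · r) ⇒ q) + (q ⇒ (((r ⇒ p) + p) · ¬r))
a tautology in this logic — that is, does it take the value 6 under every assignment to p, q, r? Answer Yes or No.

Counterexample: take p = 2, q = 1, r = 2.
r ⇒ p = 2 ⇒ 2 = 6
(r ⇒ p) + p = 6 + 2 = 6
((r ⇒ p) + p) · r = 6 · 2 = 2
(((r ⇒ p) + p) · r) ⇒ q = 2 ⇒ 1 = 1
r ⇒ p = 2 ⇒ 2 = 6
(r ⇒ p) + p = 6 + 2 = 6
¬r = ¬2 = 0
((r ⇒ p) + p) · ¬r = 6 · 0 = 0
q ⇒ (((r ⇒ p) + p) · ¬r) = 1 ⇒ 0 = 0
((((r ⇒ p) + p) · r) ⇒ q) + (q ⇒ (((r ⇒ p) + p) · ¬r)) = 1 + 0 = 1
This gives 1 ≠ 6.

No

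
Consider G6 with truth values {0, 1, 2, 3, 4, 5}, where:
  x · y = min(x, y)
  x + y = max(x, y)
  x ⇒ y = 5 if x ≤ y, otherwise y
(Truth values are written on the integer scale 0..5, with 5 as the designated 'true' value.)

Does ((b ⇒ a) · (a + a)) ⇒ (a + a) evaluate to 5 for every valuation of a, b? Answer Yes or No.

At a = 3, b = 3, for instance:
b ⇒ a = 3 ⇒ 3 = 5
a + a = 3 + 3 = 3
(b ⇒ a) · (a + a) = 5 · 3 = 3
((b ⇒ a) · (a + a)) ⇒ (a + a) = 3 ⇒ 3 = 5
and checking the remaining 35 assignments likewise gives ≥ 5 in every case.

Yes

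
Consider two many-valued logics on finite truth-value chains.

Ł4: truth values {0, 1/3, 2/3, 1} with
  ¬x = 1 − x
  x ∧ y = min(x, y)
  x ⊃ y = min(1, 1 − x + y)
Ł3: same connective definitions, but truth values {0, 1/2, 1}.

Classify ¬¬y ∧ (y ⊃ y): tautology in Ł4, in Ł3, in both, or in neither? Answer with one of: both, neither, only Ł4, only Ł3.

neither

In Ł4: at y = 0 the value is 0 — not a tautology.
In Ł3: at y = 0 the value is 0 — not a tautology.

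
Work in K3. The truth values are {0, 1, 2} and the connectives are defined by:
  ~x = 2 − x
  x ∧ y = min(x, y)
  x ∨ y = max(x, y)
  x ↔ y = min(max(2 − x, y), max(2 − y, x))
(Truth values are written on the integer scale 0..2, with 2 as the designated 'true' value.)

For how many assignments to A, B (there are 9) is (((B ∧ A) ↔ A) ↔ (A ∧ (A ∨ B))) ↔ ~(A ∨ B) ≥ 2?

A = 0, B = 0 ↦ 0  <
A = 0, B = 1 ↦ 1  <
A = 0, B = 2 ↦ 2  ≥
A = 1, B = 0 ↦ 1  <
A = 1, B = 1 ↦ 1  <
A = 1, B = 2 ↦ 1  <
A = 2, B = 0 ↦ 2  ≥
A = 2, B = 1 ↦ 1  <
A = 2, B = 2 ↦ 0  <
So 2 of the 9 assignments meet the threshold.

2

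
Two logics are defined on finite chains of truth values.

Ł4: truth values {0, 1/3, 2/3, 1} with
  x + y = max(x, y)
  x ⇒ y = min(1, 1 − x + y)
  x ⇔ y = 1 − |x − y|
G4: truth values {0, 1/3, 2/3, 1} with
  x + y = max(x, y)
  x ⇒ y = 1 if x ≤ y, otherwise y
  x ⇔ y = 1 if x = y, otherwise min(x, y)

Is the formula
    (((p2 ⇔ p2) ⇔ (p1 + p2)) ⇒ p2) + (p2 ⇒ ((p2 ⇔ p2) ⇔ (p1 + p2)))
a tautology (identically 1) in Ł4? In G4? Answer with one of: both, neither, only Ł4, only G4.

In Ł4: every assignment gives 1 — tautology.
In G4: every assignment gives 1 — tautology.

both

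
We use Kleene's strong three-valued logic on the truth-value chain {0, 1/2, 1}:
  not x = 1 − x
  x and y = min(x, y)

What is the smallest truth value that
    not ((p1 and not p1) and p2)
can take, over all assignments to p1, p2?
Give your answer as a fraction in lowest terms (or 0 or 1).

1/2

Take p1 = 1/2, p2 = 1/2:
not p1 = not 1/2 = 1/2
p1 and not p1 = 1/2 and 1/2 = 1/2
(p1 and not p1) and p2 = 1/2 and 1/2 = 1/2
not ((p1 and not p1) and p2) = not 1/2 = 1/2
No assignment yields a value below 1/2, so this is the minimum.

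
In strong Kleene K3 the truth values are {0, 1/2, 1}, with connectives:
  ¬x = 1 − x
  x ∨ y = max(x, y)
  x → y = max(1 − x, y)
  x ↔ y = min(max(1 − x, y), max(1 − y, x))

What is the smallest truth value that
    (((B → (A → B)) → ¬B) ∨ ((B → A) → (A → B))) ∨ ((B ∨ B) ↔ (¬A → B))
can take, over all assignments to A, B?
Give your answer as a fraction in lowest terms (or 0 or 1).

1/2

Take A = 1/2, B = 1/2:
A → B = 1/2 → 1/2 = 1/2
B → (A → B) = 1/2 → 1/2 = 1/2
¬B = ¬1/2 = 1/2
(B → (A → B)) → ¬B = 1/2 → 1/2 = 1/2
B → A = 1/2 → 1/2 = 1/2
A → B = 1/2 → 1/2 = 1/2
(B → A) → (A → B) = 1/2 → 1/2 = 1/2
((B → (A → B)) → ¬B) ∨ ((B → A) → (A → B)) = 1/2 ∨ 1/2 = 1/2
B ∨ B = 1/2 ∨ 1/2 = 1/2
¬A = ¬1/2 = 1/2
¬A → B = 1/2 → 1/2 = 1/2
(B ∨ B) ↔ (¬A → B) = 1/2 ↔ 1/2 = 1/2
(((B → (A → B)) → ¬B) ∨ ((B → A) → (A → B))) ∨ ((B ∨ B) ↔ (¬A → B)) = 1/2 ∨ 1/2 = 1/2
No assignment yields a value below 1/2, so this is the minimum.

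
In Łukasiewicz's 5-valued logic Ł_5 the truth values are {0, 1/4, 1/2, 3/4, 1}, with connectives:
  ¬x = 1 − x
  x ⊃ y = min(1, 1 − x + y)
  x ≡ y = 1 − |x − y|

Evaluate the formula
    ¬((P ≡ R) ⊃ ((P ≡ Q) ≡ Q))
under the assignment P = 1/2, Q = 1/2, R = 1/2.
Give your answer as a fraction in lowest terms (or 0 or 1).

P ≡ R = 1/2 ≡ 1/2 = 1
P ≡ Q = 1/2 ≡ 1/2 = 1
(P ≡ Q) ≡ Q = 1 ≡ 1/2 = 1/2
(P ≡ R) ⊃ ((P ≡ Q) ≡ Q) = 1 ⊃ 1/2 = 1/2
¬((P ≡ R) ⊃ ((P ≡ Q) ≡ Q)) = ¬1/2 = 1/2

1/2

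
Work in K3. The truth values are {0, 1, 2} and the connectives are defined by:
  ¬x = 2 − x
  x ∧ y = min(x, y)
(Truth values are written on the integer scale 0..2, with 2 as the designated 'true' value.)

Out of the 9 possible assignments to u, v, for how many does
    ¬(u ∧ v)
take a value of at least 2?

5

u = 0, v = 0 ↦ 2  ≥
u = 0, v = 1 ↦ 2  ≥
u = 0, v = 2 ↦ 2  ≥
u = 1, v = 0 ↦ 2  ≥
u = 1, v = 1 ↦ 1  <
u = 1, v = 2 ↦ 1  <
u = 2, v = 0 ↦ 2  ≥
u = 2, v = 1 ↦ 1  <
u = 2, v = 2 ↦ 0  <
So 5 of the 9 assignments meet the threshold.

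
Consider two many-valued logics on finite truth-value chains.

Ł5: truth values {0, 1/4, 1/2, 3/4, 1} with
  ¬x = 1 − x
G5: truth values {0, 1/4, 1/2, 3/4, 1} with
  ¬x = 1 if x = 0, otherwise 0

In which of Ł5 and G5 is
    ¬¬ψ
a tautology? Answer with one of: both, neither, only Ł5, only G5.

In Ł5: at ψ = 0 the value is 0 — not a tautology.
In G5: at ψ = 0 the value is 0 — not a tautology.

neither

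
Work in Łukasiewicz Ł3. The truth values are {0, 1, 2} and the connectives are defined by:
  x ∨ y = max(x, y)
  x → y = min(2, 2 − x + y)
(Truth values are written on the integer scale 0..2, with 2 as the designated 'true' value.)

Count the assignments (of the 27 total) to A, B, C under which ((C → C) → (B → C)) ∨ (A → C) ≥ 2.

value 2: 22 assignments (counts)
value 1: 4 assignments
value 0: 1 assignment
So 22 of the 27 assignments meet the threshold.

22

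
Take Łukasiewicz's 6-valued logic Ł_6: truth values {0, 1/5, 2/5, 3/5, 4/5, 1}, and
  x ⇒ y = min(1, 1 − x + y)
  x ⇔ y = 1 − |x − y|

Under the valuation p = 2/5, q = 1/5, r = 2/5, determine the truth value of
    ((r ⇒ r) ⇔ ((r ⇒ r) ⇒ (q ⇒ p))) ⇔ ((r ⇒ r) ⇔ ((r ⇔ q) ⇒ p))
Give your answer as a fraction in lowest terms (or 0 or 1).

3/5

r ⇒ r = 2/5 ⇒ 2/5 = 1
r ⇒ r = 2/5 ⇒ 2/5 = 1
q ⇒ p = 1/5 ⇒ 2/5 = 1
(r ⇒ r) ⇒ (q ⇒ p) = 1 ⇒ 1 = 1
(r ⇒ r) ⇔ ((r ⇒ r) ⇒ (q ⇒ p)) = 1 ⇔ 1 = 1
r ⇒ r = 2/5 ⇒ 2/5 = 1
r ⇔ q = 2/5 ⇔ 1/5 = 4/5
(r ⇔ q) ⇒ p = 4/5 ⇒ 2/5 = 3/5
(r ⇒ r) ⇔ ((r ⇔ q) ⇒ p) = 1 ⇔ 3/5 = 3/5
((r ⇒ r) ⇔ ((r ⇒ r) ⇒ (q ⇒ p))) ⇔ ((r ⇒ r) ⇔ ((r ⇔ q) ⇒ p)) = 1 ⇔ 3/5 = 3/5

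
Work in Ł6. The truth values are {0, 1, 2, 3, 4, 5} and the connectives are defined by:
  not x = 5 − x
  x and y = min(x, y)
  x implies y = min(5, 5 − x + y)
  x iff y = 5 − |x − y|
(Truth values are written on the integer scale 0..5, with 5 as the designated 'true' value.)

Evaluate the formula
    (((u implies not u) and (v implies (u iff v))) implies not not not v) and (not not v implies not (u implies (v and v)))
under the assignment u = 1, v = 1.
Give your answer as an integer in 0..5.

4

not u = not 1 = 4
u implies not u = 1 implies 4 = 5
u iff v = 1 iff 1 = 5
v implies (u iff v) = 1 implies 5 = 5
(u implies not u) and (v implies (u iff v)) = 5 and 5 = 5
not v = not 1 = 4
not not v = not 4 = 1
not not not v = not 1 = 4
((u implies not u) and (v implies (u iff v))) implies not not not v = 5 implies 4 = 4
not v = not 1 = 4
not not v = not 4 = 1
v and v = 1 and 1 = 1
u implies (v and v) = 1 implies 1 = 5
not (u implies (v and v)) = not 5 = 0
not not v implies not (u implies (v and v)) = 1 implies 0 = 4
(((u implies not u) and (v implies (u iff v))) implies not not not v) and (not not v implies not (u implies (v and v))) = 4 and 4 = 4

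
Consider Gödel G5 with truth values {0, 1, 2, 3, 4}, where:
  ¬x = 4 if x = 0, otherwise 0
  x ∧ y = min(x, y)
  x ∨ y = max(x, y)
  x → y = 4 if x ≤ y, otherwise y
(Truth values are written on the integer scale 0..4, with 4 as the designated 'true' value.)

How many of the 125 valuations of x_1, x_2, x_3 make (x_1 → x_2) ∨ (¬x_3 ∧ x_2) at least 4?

75

value 4: 75 assignments (counts)
value 3: 5 assignments
value 2: 10 assignments
value 1: 15 assignments
value 0: 20 assignments
So 75 of the 125 assignments meet the threshold.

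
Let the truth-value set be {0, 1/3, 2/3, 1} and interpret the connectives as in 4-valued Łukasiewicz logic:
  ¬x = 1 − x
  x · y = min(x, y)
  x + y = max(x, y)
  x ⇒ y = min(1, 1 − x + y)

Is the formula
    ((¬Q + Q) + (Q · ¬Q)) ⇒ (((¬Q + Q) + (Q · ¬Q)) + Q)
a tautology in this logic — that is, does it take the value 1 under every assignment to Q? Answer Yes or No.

Yes

Q = 0 ↦ 1
Q = 1/3 ↦ 1
Q = 2/3 ↦ 1
Q = 1 ↦ 1
Every assignment gives a value ≥ 1.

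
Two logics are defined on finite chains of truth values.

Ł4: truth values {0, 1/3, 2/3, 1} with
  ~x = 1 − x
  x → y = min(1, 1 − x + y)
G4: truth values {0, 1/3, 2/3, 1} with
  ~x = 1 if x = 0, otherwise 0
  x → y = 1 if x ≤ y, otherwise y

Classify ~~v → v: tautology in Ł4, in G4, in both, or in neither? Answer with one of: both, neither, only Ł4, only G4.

only Ł4

In Ł4: every assignment gives 1 — tautology.
In G4: at v = 1/3 the value is 1/3 — not a tautology.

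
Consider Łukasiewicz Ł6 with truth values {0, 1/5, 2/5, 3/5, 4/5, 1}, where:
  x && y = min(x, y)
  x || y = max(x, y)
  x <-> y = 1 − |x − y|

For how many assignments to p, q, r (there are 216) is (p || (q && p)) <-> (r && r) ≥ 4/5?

96

value 1: 36 assignments (counts)
value 4/5: 60 assignments (counts)
value 3/5: 48 assignments
value 2/5: 36 assignments
value 1/5: 24 assignments
value 0: 12 assignments
So 96 of the 216 assignments meet the threshold.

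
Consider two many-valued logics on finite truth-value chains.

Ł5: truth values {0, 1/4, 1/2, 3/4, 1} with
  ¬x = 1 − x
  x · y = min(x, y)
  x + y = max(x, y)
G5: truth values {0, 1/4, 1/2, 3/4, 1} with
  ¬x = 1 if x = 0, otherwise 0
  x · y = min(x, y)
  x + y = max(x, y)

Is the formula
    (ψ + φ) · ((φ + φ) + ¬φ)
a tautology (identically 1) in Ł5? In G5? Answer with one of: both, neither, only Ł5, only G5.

In Ł5: at φ = 0, ψ = 0 the value is 0 — not a tautology.
In G5: at φ = 0, ψ = 0 the value is 0 — not a tautology.

neither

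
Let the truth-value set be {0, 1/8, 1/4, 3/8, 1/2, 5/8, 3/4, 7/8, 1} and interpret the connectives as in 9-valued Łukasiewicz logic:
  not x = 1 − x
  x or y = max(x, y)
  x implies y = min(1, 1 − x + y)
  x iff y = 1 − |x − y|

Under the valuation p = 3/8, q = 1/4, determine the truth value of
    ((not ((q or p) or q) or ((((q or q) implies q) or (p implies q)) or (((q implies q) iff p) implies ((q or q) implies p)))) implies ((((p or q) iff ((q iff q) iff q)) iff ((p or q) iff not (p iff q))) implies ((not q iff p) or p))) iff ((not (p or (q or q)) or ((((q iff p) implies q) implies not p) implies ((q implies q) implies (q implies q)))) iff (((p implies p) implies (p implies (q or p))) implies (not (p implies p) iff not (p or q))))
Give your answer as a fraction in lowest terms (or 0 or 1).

q or p = 1/4 or 3/8 = 3/8
(q or p) or q = 3/8 or 1/4 = 3/8
not ((q or p) or q) = not 3/8 = 5/8
q or q = 1/4 or 1/4 = 1/4
(q or q) implies q = 1/4 implies 1/4 = 1
p implies q = 3/8 implies 1/4 = 7/8
((q or q) implies q) or (p implies q) = 1 or 7/8 = 1
q implies q = 1/4 implies 1/4 = 1
(q implies q) iff p = 1 iff 3/8 = 3/8
q or q = 1/4 or 1/4 = 1/4
(q or q) implies p = 1/4 implies 3/8 = 1
((q implies q) iff p) implies ((q or q) implies p) = 3/8 implies 1 = 1
(((q or q) implies q) or (p implies q)) or (((q implies q) iff p) implies ((q or q) implies p)) = 1 or 1 = 1
not ((q or p) or q) or ((((q or q) implies q) or (p implies q)) or (((q implies q) iff p) implies ((q or q) implies p))) = 5/8 or 1 = 1
p or q = 3/8 or 1/4 = 3/8
q iff q = 1/4 iff 1/4 = 1
(q iff q) iff q = 1 iff 1/4 = 1/4
(p or q) iff ((q iff q) iff q) = 3/8 iff 1/4 = 7/8
p or q = 3/8 or 1/4 = 3/8
p iff q = 3/8 iff 1/4 = 7/8
not (p iff q) = not 7/8 = 1/8
(p or q) iff not (p iff q) = 3/8 iff 1/8 = 3/4
((p or q) iff ((q iff q) iff q)) iff ((p or q) iff not (p iff q)) = 7/8 iff 3/4 = 7/8
not q = not 1/4 = 3/4
not q iff p = 3/4 iff 3/8 = 5/8
(not q iff p) or p = 5/8 or 3/8 = 5/8
(((p or q) iff ((q iff q) iff q)) iff ((p or q) iff not (p iff q))) implies ((not q iff p) or p) = 7/8 implies 5/8 = 3/4
(not ((q or p) or q) or ((((q or q) implies q) or (p implies q)) or (((q implies q) iff p) implies ((q or q) implies p)))) implies ((((p or q) iff ((q iff q) iff q)) iff ((p or q) iff not (p iff q))) implies ((not q iff p) or p)) = 1 implies 3/4 = 3/4
q or q = 1/4 or 1/4 = 1/4
p or (q or q) = 3/8 or 1/4 = 3/8
not (p or (q or q)) = not 3/8 = 5/8
q iff p = 1/4 iff 3/8 = 7/8
(q iff p) implies q = 7/8 implies 1/4 = 3/8
not p = not 3/8 = 5/8
((q iff p) implies q) implies not p = 3/8 implies 5/8 = 1
q implies q = 1/4 implies 1/4 = 1
q implies q = 1/4 implies 1/4 = 1
(q implies q) implies (q implies q) = 1 implies 1 = 1
(((q iff p) implies q) implies not p) implies ((q implies q) implies (q implies q)) = 1 implies 1 = 1
not (p or (q or q)) or ((((q iff p) implies q) implies not p) implies ((q implies q) implies (q implies q))) = 5/8 or 1 = 1
p implies p = 3/8 implies 3/8 = 1
q or p = 1/4 or 3/8 = 3/8
p implies (q or p) = 3/8 implies 3/8 = 1
(p implies p) implies (p implies (q or p)) = 1 implies 1 = 1
p implies p = 3/8 implies 3/8 = 1
not (p implies p) = not 1 = 0
p or q = 3/8 or 1/4 = 3/8
not (p or q) = not 3/8 = 5/8
not (p implies p) iff not (p or q) = 0 iff 5/8 = 3/8
((p implies p) implies (p implies (q or p))) implies (not (p implies p) iff not (p or q)) = 1 implies 3/8 = 3/8
(not (p or (q or q)) or ((((q iff p) implies q) implies not p) implies ((q implies q) implies (q implies q)))) iff (((p implies p) implies (p implies (q or p))) implies (not (p implies p) iff not (p or q))) = 1 iff 3/8 = 3/8
((not ((q or p) or q) or ((((q or q) implies q) or (p implies q)) or (((q implies q) iff p) implies ((q or q) implies p)))) implies ((((p or q) iff ((q iff q) iff q)) iff ((p or q) iff not (p iff q))) implies ((not q iff p) or p))) iff ((not (p or (q or q)) or ((((q iff p) implies q) implies not p) implies ((q implies q) implies (q implies q)))) iff (((p implies p) implies (p implies (q or p))) implies (not (p implies p) iff not (p or q)))) = 3/4 iff 3/8 = 5/8

5/8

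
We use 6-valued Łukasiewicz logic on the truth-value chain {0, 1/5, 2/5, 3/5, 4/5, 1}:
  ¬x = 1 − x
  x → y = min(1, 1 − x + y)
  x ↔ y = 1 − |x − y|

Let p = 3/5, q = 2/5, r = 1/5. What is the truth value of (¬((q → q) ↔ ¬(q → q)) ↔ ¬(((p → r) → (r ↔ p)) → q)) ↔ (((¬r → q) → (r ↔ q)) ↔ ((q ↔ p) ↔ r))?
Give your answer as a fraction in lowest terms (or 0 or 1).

q → q = 2/5 → 2/5 = 1
q → q = 2/5 → 2/5 = 1
¬(q → q) = ¬1 = 0
(q → q) ↔ ¬(q → q) = 1 ↔ 0 = 0
¬((q → q) ↔ ¬(q → q)) = ¬0 = 1
p → r = 3/5 → 1/5 = 3/5
r ↔ p = 1/5 ↔ 3/5 = 3/5
(p → r) → (r ↔ p) = 3/5 → 3/5 = 1
((p → r) → (r ↔ p)) → q = 1 → 2/5 = 2/5
¬(((p → r) → (r ↔ p)) → q) = ¬2/5 = 3/5
¬((q → q) ↔ ¬(q → q)) ↔ ¬(((p → r) → (r ↔ p)) → q) = 1 ↔ 3/5 = 3/5
¬r = ¬1/5 = 4/5
¬r → q = 4/5 → 2/5 = 3/5
r ↔ q = 1/5 ↔ 2/5 = 4/5
(¬r → q) → (r ↔ q) = 3/5 → 4/5 = 1
q ↔ p = 2/5 ↔ 3/5 = 4/5
(q ↔ p) ↔ r = 4/5 ↔ 1/5 = 2/5
((¬r → q) → (r ↔ q)) ↔ ((q ↔ p) ↔ r) = 1 ↔ 2/5 = 2/5
(¬((q → q) ↔ ¬(q → q)) ↔ ¬(((p → r) → (r ↔ p)) → q)) ↔ (((¬r → q) → (r ↔ q)) ↔ ((q ↔ p) ↔ r)) = 3/5 ↔ 2/5 = 4/5

4/5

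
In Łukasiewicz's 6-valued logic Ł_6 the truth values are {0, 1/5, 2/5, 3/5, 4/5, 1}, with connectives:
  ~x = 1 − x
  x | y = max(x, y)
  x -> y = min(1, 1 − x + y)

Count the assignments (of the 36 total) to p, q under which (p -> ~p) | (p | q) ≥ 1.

26

value 1: 26 assignments (counts)
value 4/5: 10 assignments
So 26 of the 36 assignments meet the threshold.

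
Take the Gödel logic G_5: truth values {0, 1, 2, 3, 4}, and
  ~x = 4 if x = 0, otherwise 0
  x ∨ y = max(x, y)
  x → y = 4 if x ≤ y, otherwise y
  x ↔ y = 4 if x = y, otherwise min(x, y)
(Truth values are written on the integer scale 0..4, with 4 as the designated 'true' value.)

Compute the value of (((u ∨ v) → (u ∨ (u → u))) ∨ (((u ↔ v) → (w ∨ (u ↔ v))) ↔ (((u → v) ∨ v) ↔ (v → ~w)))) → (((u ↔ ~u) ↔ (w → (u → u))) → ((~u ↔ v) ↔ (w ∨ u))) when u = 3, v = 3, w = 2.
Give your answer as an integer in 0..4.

4

u ∨ v = 3 ∨ 3 = 3
u → u = 3 → 3 = 4
u ∨ (u → u) = 3 ∨ 4 = 4
(u ∨ v) → (u ∨ (u → u)) = 3 → 4 = 4
u ↔ v = 3 ↔ 3 = 4
u ↔ v = 3 ↔ 3 = 4
w ∨ (u ↔ v) = 2 ∨ 4 = 4
(u ↔ v) → (w ∨ (u ↔ v)) = 4 → 4 = 4
u → v = 3 → 3 = 4
(u → v) ∨ v = 4 ∨ 3 = 4
~w = ~2 = 0
v → ~w = 3 → 0 = 0
((u → v) ∨ v) ↔ (v → ~w) = 4 ↔ 0 = 0
((u ↔ v) → (w ∨ (u ↔ v))) ↔ (((u → v) ∨ v) ↔ (v → ~w)) = 4 ↔ 0 = 0
((u ∨ v) → (u ∨ (u → u))) ∨ (((u ↔ v) → (w ∨ (u ↔ v))) ↔ (((u → v) ∨ v) ↔ (v → ~w))) = 4 ∨ 0 = 4
~u = ~3 = 0
u ↔ ~u = 3 ↔ 0 = 0
u → u = 3 → 3 = 4
w → (u → u) = 2 → 4 = 4
(u ↔ ~u) ↔ (w → (u → u)) = 0 ↔ 4 = 0
~u = ~3 = 0
~u ↔ v = 0 ↔ 3 = 0
w ∨ u = 2 ∨ 3 = 3
(~u ↔ v) ↔ (w ∨ u) = 0 ↔ 3 = 0
((u ↔ ~u) ↔ (w → (u → u))) → ((~u ↔ v) ↔ (w ∨ u)) = 0 → 0 = 4
(((u ∨ v) → (u ∨ (u → u))) ∨ (((u ↔ v) → (w ∨ (u ↔ v))) ↔ (((u → v) ∨ v) ↔ (v → ~w)))) → (((u ↔ ~u) ↔ (w → (u → u))) → ((~u ↔ v) ↔ (w ∨ u))) = 4 → 4 = 4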